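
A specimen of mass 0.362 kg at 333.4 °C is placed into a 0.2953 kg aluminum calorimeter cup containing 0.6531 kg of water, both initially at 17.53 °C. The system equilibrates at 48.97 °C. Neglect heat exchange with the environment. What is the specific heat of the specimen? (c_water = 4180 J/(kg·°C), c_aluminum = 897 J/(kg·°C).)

c ≈ 914 J/(kg·°C)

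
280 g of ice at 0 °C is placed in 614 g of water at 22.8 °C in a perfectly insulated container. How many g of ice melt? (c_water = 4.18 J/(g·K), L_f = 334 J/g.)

Cooling the water to 0 °C releases 614·4.18·22.8 = 58517 J.
Melting all 280 g of ice would need 280·334 = 93520 J.
That's not enough to melt it all — equilibrium is at 0 °C with ice remaining.
Mass melted = 58517/334 ≈ 175.2 g.

m_melted ≈ 175 g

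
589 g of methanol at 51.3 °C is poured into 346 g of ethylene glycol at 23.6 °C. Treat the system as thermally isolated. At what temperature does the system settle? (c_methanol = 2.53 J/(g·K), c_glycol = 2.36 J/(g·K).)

T_f = Σ m_i c_i T_i / Σ m_i c_i:
T_f = (1490.2×51.3 + 816.56×23.6) / (1490.2 + 816.56)
    = 95717 / 2306.7 ≈ 41.49 °C

T_f ≈ 41.5 °C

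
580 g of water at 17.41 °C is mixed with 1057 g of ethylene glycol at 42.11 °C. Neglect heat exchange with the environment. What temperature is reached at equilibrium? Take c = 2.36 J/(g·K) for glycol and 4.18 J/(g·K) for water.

Conservation of energy gives ΣQ = 0:
1057*2.36*(T − 42.11) + 580*4.18*(T − 17.41) = 0
2494.5(T − 42.11) + 2424.4(T − 17.41) = 0
4918.9 T = 147253
T ≈ 29.94 °C

T_f ≈ 29.9 °C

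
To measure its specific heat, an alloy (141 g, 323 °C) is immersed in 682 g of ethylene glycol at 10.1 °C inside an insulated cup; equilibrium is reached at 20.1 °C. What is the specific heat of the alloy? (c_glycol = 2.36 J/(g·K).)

Conservation of energy gives ΣQ = 0:
141·c·(20.1 − 323) + 682·2.36·(20.1 − 10.1) = 0
-42709 c = -16095
c = -16095/-42709 ≈ 0.3769 J/(g·K)

c ≈ 0.377 J/(g·K)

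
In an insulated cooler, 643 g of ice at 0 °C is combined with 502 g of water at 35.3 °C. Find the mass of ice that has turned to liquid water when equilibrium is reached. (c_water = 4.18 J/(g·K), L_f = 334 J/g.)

m_melted ≈ 222 g

Cooling the water to 0 °C releases 502·4.18·35.3 = 74072 J.
Melting all 643 g of ice would need 643·334 = 214762 J.
Since 74072 < 214762 J, not all the ice melts; equilibrium is at 0 °C.
m_melt = 74072 / L_f = 221.8 g.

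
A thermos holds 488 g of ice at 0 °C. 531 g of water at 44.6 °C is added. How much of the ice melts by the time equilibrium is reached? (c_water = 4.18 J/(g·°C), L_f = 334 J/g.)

m_melted ≈ 296 g

Heat available from the water dropping to 0 °C: 531·4.18·44.6 = 98993 J.
Fully melting the ice requires m_ice L_f = 488·334 = 162992 J.
That's not enough to melt it all — equilibrium is at 0 °C with ice remaining.
m_melted·334 = 98993  ⇒  m_melted ≈ 296.4 g.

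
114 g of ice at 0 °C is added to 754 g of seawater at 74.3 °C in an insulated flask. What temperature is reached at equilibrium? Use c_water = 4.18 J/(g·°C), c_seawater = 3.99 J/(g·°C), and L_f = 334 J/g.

T_f ≈ 53.2 °C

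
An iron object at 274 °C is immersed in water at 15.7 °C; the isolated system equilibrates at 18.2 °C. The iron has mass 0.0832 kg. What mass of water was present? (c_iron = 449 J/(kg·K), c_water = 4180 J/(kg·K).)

Heat lost by the iron = heat gained by the water:
0.0832×449×(274 − 18.2) = m×4180×(18.2 − 15.7)
10450 m = 9555.9  ⇒  m ≈ 0.9144 kg

m ≈ 0.914 kg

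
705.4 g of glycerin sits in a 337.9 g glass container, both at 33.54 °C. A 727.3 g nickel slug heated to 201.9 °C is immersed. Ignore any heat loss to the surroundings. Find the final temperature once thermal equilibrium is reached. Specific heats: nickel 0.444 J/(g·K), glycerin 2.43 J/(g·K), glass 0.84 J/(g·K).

Heat gained plus heat lost sum to zero:
727.3*0.444*(T − 201.9) + 705.4*2.43*(T − 33.54) + 337.9*0.84*(T − 33.54) = 0
2320.9 T = 132209
T = 132209 / 2320.9 = 57 °C

T_f ≈ 57.0 °C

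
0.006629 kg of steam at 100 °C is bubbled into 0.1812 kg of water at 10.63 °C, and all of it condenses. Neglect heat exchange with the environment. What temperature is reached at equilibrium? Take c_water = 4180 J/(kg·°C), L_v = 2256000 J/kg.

T_f ≈ 32.8 °C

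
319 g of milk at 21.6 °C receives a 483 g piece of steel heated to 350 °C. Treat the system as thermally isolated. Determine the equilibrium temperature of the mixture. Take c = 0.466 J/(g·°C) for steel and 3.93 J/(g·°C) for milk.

T_f = Σ m_i c_i T_i / Σ m_i c_i:
T_f = (225.08*350 + 1253.7*21.6) / (225.08 + 1253.7)
    = 105857 / 1478.7 ≈ 71.59 °C

T_f ≈ 71.6 °C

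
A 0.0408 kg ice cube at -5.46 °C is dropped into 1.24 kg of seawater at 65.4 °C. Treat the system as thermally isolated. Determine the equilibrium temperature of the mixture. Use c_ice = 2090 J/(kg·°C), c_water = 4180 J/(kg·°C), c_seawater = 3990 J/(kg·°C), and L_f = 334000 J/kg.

T_f ≈ 60.5 °C

Setting the total heat transfer to zero:
warm ice to 0 °C: 0.0408×2090×(0 − (-5.46)) = 465.59
  melt ice: 0.0408×334000 = 13627
  warm the meltwater: 170.54 T
  seawater: 4947.6(T − 65.4)
5118.1 T = 323573 − 14093 = 309480
T ≈ 60.47 °C (positive, so assuming full melt was valid).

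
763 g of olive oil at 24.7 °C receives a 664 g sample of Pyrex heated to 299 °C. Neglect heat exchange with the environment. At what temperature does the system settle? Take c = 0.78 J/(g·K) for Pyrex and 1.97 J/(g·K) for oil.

T_f ≈ 95.0 °C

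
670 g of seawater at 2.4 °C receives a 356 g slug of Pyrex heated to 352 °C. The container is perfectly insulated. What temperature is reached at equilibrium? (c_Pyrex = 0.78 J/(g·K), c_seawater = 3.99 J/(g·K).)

With ΣQ=0 the equilibrium temperature is the m·c-weighted mean:
T_f = (277.68·352 + 2673.3·2.4) / (277.68 + 2673.3)
    = 104159 / 2951 ≈ 35.30 °C

T_f ≈ 35.3 °C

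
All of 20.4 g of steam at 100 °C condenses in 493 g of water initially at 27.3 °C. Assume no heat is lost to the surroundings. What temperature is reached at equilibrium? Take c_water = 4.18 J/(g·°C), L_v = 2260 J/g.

Net heat exchanged in the isolated system is zero:
steam→water at 100 °C releases m L_v = 20.4×2260 = 46104
  condensed water 100 °C→T: 85.27(T − 100)
  water warms: 493×4.18×(T − 27.3) = 2060.7(T − 27.3)
2146 T = 46104 + 8527.2 + 56258 = 110889
T ≈ 51.67 °C, under the boiling point, so the assumption holds.

T_f ≈ 51.7 °C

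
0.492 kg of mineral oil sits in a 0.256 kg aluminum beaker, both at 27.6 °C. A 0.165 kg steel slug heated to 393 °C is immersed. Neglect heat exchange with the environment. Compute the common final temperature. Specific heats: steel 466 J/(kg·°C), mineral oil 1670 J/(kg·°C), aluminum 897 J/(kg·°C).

T_f ≈ 52.5 °C

Let T be the final temperature. ΣQ_i = 0:
0.165·466·(T − 393) + 0.492·1670·(T − 27.6) + 0.256·897·(T − 27.6) = 0
76.89(T − 393) + 821.64(T − 27.6) + 229.63(T − 27.6) = 0
1128.2 T = 59233
T = 59233 / 1128.2 = 52.5 °C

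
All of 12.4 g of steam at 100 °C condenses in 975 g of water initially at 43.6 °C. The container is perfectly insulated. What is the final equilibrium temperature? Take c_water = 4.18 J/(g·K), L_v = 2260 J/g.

Net heat exchanged in the isolated system is zero:
condense steam: −12.4×2260 = −28024; condensed water 100 °C→T: 51.83(T − 100); water warms: 975×4.18×(T − 43.6) = 4075.5(T − 43.6)
4127.3 T = 28024 + 5183.2 + 177692 = 210899
T ≈ 51.10 °C, under the boiling point, so the assumption holds.

T_f ≈ 51.1 °C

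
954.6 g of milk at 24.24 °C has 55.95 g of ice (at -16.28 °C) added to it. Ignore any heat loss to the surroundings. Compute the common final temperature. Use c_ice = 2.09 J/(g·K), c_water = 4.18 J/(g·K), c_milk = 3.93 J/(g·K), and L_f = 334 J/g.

T_f ≈ 17.7 °C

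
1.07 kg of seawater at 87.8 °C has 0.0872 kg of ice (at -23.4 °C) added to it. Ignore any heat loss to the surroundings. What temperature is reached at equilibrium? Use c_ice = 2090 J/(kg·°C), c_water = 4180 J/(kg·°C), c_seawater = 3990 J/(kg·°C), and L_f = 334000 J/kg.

T_f ≈ 73.7 °C

Setting the total heat transfer to zero:
ice -23.4→0 °C: 0.0872×2090×23.4 = 4264.6
  fusion: m_ice L_f = 0.0872×334000 = 29125
  meltwater 0→T: 0.0872×4180×T = 364.5 T
  seawater: 4269.3(T − 87.8)
4633.8 T = 374845 − 33389 = 341455
T ≈ 73.69 °C (positive, so assuming full melt was valid).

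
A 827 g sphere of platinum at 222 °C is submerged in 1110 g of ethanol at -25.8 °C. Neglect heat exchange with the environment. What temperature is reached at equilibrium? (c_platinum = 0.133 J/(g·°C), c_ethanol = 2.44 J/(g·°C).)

Net heat exchanged in the isolated system is zero:
827*0.133*(T − 222) + 1110*2.44*(T − (-25.8)) = 0
(109.99 + 2708.4) T = 109.99*222 + 2708.4*(-25.8)
T ≈ -16.13 °C

T_f ≈ -16.1 °C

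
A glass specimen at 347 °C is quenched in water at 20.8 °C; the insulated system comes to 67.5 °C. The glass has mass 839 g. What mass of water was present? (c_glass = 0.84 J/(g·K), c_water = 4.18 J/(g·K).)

m ≈ 1010 g

|Q_glass| = |Q_water|:
839×0.84×(347 − 67.5) = m×4.18×(67.5 − 20.8)
195.21 m = 196980  ⇒  m ≈ 1009 g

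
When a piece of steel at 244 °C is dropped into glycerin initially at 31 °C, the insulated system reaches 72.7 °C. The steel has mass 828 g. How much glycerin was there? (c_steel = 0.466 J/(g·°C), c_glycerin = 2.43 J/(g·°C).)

Net heat exchanged in the isolated system is zero:
828×0.466×(72.7 − 244) + m×2.43×(72.7 − 31) = 0
101.33 m = 66096
m = 66096/101.33 ≈ 652.3 g

m ≈ 652 g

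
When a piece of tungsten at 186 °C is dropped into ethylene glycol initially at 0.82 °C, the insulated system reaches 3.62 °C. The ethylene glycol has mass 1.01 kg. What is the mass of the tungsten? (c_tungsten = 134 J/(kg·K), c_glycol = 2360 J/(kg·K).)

m ≈ 0.273 kg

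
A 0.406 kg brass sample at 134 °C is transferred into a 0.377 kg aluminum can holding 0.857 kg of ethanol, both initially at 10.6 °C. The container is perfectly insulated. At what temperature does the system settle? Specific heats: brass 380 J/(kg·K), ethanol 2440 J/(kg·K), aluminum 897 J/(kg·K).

Setting the total heat transfer to zero:
0.406×380×(T − 134) + 0.857×2440×(T − 10.6) + 0.377×897×(T − 10.6) = 0
154.28(T − 134) + 2091.1(T − 10.6) + 338.17(T − 10.6) = 0
2583.5 T = 46424
T = 46424 / 2583.5 = 18 °C

T_f ≈ 18.0 °C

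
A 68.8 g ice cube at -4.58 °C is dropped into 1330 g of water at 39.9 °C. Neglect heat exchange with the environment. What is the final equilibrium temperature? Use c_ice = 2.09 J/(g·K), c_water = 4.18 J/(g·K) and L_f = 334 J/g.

Net heat exchanged in the isolated system is zero:
ice -4.58→0 °C: 68.8×2.09×4.58 = 658.57
  latent heat to melt: 68.8×334 = 22979
  meltwater 0→T: 68.8×4.18×T = 287.58 T
  water: 5559.4(T − 39.9)
5847 T = 221820 − 23638 = 198182
T ≈ 33.89 °C — above 0 °C, consistent with complete melting.

T_f ≈ 33.9 °C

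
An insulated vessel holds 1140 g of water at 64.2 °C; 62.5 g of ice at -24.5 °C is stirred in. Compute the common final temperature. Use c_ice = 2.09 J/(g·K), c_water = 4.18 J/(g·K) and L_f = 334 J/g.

Sum of m c ΔT and latent-heat terms is zero:
warm ice to 0 °C: 62.5×2.09×(0 − (-24.5)) = 3200.3; fusion: m_ice L_f = 62.5×334 = 20875; meltwater 0→T: 62.5×4.18×T = 261.25 T; water cools: 1140×4.18×(T − 64.2) = 4765.2(T − 64.2)
5026.4 T = 305926 − 24075 = 281851
T ≈ 56.07 °C. Since T > 0 °C, the all-ice-melts assumption holds.

T_f ≈ 56.1 °C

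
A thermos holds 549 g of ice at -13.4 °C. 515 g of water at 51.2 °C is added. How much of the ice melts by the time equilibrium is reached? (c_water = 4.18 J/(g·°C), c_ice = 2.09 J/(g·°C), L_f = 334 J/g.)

m_melted ≈ 284 g

Cooling the water to 0 °C releases 515×4.18×51.2 = 110218 J.
Warming the ice to 0 °C takes 549×2.09×13.4 = 15375 J, leaving 94843 J for melting.
Melting all 549 g of ice would need 549×334 = 183366 J.
Since 94843 < 183366 J, not all the ice melts; equilibrium is at 0 °C.
m_melted×334 = 94843  ⇒  m_melted ≈ 284 g.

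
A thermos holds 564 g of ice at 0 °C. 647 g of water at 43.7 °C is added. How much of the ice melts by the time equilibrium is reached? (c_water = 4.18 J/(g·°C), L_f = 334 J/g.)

Water can give up m c ΔT = 647·4.18·43.7 = 118185 J before reaching 0 °C.
To melt every bit of ice: 564·334 = 188376 J.
That's not enough to melt it all — equilibrium is at 0 °C with ice remaining.
m_melted·334 = 118185  ⇒  m_melted ≈ 353.8 g.

m_melted ≈ 354 g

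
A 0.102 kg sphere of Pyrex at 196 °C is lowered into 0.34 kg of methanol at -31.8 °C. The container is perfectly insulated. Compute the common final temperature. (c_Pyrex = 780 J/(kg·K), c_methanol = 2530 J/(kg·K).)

T_f ≈ -12.5 °C

Taking heat into each body as positive, Σ m c ΔT = 0:
0.102×780×(T − 196) + 0.34×2530×(T − (-31.8)) = 0
939.76 T = -11761
T ≈ -12.51 °C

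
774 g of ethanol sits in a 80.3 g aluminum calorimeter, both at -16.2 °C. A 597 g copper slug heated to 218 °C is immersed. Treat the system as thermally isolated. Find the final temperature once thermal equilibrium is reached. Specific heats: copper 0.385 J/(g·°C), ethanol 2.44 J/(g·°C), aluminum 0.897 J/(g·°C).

Net heat exchanged in the isolated system is zero:
597×0.385×(T − 218) + 774×2.44×(T − (-16.2)) + 80.3×0.897×(T − (-16.2)) = 0
2190.4 T = 18345
T ≈ 8.37 °C

T_f ≈ 8.4 °C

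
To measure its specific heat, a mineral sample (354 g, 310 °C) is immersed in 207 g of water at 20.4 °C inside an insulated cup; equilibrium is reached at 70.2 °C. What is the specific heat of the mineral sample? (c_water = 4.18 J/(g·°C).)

c ≈ 0.508 J/(g·°C)

Heat lost by the mineral sample = heat gained by the water:
354·c·(310 − 70.2) = 207·4.18·(70.2 − 20.4)
84889 c = 43090  ⇒  c ≈ 0.5076 J/(g·°C)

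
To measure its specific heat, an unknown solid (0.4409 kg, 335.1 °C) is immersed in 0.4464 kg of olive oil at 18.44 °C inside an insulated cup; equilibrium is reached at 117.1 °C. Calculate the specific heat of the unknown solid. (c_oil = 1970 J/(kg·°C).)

c ≈ 903 J/(kg·°C)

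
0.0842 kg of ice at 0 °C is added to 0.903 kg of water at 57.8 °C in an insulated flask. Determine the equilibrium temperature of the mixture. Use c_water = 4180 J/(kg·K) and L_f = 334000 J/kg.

T_f ≈ 46.1 °C

Energy conservation, ΣQ = 0:
latent heat to melt: 0.0842·334000 = 28123
  warm the meltwater: 351.96 T
  water cools: 0.903·4180·(T − 57.8) = 3774.5(T − 57.8)
4126.5 T = 218168 − 28123 = 190046
T ≈ 46.05 °C — above 0 °C, consistent with complete melting.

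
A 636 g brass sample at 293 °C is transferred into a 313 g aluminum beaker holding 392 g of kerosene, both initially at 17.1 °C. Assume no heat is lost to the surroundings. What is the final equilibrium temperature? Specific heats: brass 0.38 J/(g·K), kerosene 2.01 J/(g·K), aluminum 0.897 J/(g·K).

T_f ≈ 68.0 °C

T_f is the heat-capacity-weighted average of the initial temperatures:
T_f = (241.68·293 + 787.92·17.1 + 280.76·17.1) / (241.68 + 787.92 + 280.76)
    = 89087 / 1310.4 ≈ 67.99 °C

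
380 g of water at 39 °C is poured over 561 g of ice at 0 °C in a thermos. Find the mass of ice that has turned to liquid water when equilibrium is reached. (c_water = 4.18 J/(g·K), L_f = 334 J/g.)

m_melted ≈ 185 g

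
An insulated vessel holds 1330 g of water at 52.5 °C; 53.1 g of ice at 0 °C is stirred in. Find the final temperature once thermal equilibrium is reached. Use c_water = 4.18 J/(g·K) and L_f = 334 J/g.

T_f ≈ 47.4 °C

Heat gained plus heat lost sum to zero:
fusion: m_ice L_f = 53.1·334 = 17735; warm the meltwater: 221.96 T; water: 5559.4(T − 52.5)
5781.4 T = 291868 − 17735 = 274133
T ≈ 47.42 °C — above 0 °C, consistent with complete melting.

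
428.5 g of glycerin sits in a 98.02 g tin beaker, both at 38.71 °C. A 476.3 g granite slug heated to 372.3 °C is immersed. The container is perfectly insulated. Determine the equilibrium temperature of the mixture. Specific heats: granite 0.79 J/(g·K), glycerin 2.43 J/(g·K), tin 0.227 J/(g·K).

T_f ≈ 125.9 °C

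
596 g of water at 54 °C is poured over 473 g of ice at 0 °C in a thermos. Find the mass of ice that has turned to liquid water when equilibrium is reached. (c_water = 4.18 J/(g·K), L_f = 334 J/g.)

m_melted ≈ 403 g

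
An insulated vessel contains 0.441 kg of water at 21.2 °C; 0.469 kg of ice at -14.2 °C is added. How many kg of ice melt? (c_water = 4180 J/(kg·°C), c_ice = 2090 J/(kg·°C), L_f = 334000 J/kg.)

Water can give up m c ΔT = 0.441·4180·21.2 = 39080 J before reaching 0 °C.
Of that, 0.469·2090·14.2 = 13919 J goes to bring the ice to 0 °C, leaving 25161 J.
To melt every bit of ice: 0.469·334000 = 156646 J.
Since 25161 < 156646 J, not all the ice melts; equilibrium is at 0 °C.
m_melt = 25161 / L_f = 0.07533 kg.

m_melted ≈ 0.0753 kg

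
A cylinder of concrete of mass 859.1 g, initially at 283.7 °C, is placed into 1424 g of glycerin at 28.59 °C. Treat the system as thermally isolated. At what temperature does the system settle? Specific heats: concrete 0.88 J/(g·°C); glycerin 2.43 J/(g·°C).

T_f ≈ 74.3 °C

T_f is the heat-capacity-weighted average of the initial temperatures:
T_f = (756.01×283.7 + 3460.3×28.59) / (756.01 + 3460.3)
    = 313410 / 4216.3 ≈ 74.33 °C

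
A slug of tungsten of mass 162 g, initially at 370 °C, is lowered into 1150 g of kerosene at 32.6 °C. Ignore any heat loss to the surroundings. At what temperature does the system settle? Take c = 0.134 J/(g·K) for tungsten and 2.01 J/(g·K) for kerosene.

Taking heat into each body as positive, Σ m c ΔT = 0:
162×0.134×(T − 370) + 1150×2.01×(T − 32.6) = 0
(21.71 + 2311.5) T = 21.71×370 + 2311.5×32.6
T ≈ 35.74 °C

T_f ≈ 35.7 °C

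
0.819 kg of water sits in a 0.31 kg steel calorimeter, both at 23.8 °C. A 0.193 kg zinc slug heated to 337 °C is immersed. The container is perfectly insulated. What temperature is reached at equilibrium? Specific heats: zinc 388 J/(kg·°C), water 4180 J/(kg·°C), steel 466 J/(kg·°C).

Setting the total heat transfer to zero:
0.193*388*(T − 337) + 0.819*4180*(T − 23.8) + 0.31*466*(T − 23.8) = 0
3642.8 T = 110151
T ≈ 30.24 °C

T_f ≈ 30.2 °C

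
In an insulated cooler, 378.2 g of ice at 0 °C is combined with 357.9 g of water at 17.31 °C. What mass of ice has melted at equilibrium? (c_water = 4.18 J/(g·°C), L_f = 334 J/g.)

Heat available from the water dropping to 0 °C: 357.9×4.18×17.31 = 25896 J.
To melt every bit of ice: 378.2×334 = 126319 J.
Since 25896 < 126319 J, not all the ice melts; equilibrium is at 0 °C.
m_melt = 25896 / L_f = 77.53 g.

m_melted ≈ 77.5 g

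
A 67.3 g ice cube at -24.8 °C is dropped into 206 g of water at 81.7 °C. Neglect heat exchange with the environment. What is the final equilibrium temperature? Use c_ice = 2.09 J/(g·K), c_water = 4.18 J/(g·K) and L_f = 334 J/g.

Let T be the final temperature. ΣQ_i = 0:
warm ice to 0 °C: 67.3×2.09×(0 − (-24.8)) = 3488.3
  melt ice: 67.3×334 = 22478
  warm the meltwater: 281.31 T
  water: 861.08(T − 81.7)
1142.4 T = 70350 − 25966 = 44384
T ≈ 38.85 °C (positive, so assuming full melt was valid).

T_f ≈ 38.9 °C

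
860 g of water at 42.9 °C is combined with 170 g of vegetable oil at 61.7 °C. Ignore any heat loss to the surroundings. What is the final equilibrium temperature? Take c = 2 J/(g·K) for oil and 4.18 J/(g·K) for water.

Setting the total heat transfer to zero:
170·2·(T − 61.7) + 860·4.18·(T − 42.9) = 0
340(T − 61.7) + 3594.8(T − 42.9) = 0
3934.8 T = 175195
T = 175195 / 3934.8 = 44.5 °C

T_f ≈ 44.5 °C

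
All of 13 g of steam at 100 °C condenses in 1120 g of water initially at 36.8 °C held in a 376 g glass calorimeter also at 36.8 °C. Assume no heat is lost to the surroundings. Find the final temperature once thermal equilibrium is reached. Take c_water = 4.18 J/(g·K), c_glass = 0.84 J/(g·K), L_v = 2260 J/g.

Let T be the final temperature. ΣQ_i = 0:
steam→water at 100 °C releases m L_v = 13·2260 = 29380; condensate cools 100→T: 13·4.18·(T − 100) = 54.34(T − 100); water warms: 1120·4.18·(T − 36.8) = 4681.6(T − 36.8); glass cup: 376·0.84·(T − 36.8) = 315.84(T − 36.8)
5051.8 T = 29380 + 5434 + 183906 = 218720
T ≈ 43.30 °C — below 100 °C, confirming all the steam condensed.

T_f ≈ 43.3 °C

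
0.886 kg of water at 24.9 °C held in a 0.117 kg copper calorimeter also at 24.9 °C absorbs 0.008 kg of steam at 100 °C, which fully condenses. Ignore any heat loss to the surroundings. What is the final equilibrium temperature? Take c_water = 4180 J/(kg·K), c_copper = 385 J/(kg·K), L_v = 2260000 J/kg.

T_f ≈ 30.3 °C

Heat gained plus heat lost sum to zero:
condense steam: −0.008·2260000 = −18080; condensate cools 100→T: 0.008·4180·(T − 100) = 33.44(T − 100); water warms: 0.886·4180·(T − 24.9) = 3703.5(T − 24.9); cup: 45.05(T − 24.9)
3782 T = 18080 + 3344 + 93338 = 114762
T ≈ 30.34 °C, under the boiling point, so the assumption holds.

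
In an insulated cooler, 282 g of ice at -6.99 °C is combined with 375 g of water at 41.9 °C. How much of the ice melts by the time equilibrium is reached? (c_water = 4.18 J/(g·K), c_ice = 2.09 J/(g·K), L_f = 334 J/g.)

Heat available from the water dropping to 0 °C: 375·4.18·41.9 = 65678 J.
Warming the ice to 0 °C takes 282·2.09·6.99 = 4119.8 J, leaving 61558 J for melting.
Melting all 282 g of ice would need 282·334 = 94188 J.
That's not enough to melt it all — equilibrium is at 0 °C with ice remaining.
m_melted·334 = 61558  ⇒  m_melted ≈ 184.3 g.

m_melted ≈ 184 g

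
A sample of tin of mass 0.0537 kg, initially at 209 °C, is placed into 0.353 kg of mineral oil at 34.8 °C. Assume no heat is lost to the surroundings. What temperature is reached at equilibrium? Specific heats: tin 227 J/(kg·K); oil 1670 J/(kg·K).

T_f ≈ 38.3 °C

Energy conservation, ΣQ = 0:
0.0537·227·(T − 209) + 0.353·1670·(T − 34.8) = 0
12.19(T − 209) + 589.51(T − 34.8) = 0
(12.19 + 589.51) T = 12.19·209 + 589.51·34.8
T ≈ 38.33 °C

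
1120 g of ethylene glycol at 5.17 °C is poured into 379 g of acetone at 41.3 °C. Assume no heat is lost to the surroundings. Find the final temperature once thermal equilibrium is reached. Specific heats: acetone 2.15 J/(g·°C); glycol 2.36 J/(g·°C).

With ΣQ=0 the equilibrium temperature is the m·c-weighted mean:
T_f = (814.85×41.3 + 2643.2×5.17) / (814.85 + 2643.2)
    = 47319 / 3458 ≈ 13.68 °C

T_f ≈ 13.7 °C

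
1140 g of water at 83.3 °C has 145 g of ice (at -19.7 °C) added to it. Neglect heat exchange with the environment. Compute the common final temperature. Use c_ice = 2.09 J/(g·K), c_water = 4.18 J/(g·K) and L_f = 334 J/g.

T_f ≈ 63.8 °C

Energy balance with sensible and latent terms:
warm ice to 0 °C: 145·2.09·(0 − (-19.7)) = 5970.1
  fusion: m_ice L_f = 145·334 = 48430
  meltwater 0→T: 145·4.18·T = 606.1 T
  water: 4765.2(T − 83.3)
5371.3 T = 396941 − 54400 = 342541
T ≈ 63.77 °C (positive, so assuming full melt was valid).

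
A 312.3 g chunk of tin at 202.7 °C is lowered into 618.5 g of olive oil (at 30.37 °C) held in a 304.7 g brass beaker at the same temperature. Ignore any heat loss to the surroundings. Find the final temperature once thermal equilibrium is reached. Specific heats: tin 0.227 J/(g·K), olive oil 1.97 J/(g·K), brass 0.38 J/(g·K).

T_f ≈ 39.1 °C

Let T be the final temperature. ΣQ_i = 0:
312.3*0.227*(T − 202.7) + 618.5*1.97*(T − 30.37) + 304.7*0.38*(T − 30.37) = 0
70.89(T − 202.7) + 1218.4(T − 30.37) + 115.79(T − 30.37) = 0
1405.1 T = 54890
T = 54890 / 1405.1 = 39.1 °C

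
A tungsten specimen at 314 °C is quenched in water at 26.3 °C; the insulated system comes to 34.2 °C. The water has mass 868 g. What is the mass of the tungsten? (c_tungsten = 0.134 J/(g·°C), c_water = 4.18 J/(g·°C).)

|Q_tungsten| = |Q_water|:
m·0.134·(314 − 34.2) = 868·4.18·(34.2 − 26.3)
37.49 m = 28663  ⇒  m ≈ 764.5 g

m ≈ 764 g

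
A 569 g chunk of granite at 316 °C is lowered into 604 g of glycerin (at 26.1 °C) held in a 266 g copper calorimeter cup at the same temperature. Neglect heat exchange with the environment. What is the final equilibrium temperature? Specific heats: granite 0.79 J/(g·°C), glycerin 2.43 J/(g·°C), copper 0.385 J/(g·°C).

T_f ≈ 90.6 °C

With ΣQ=0 the equilibrium temperature is the m·c-weighted mean:
T_f = (449.51*316 + 1467.7*26.1 + 102.41*26.1) / (449.51 + 1467.7 + 102.41)
    = 183026 / 2019.6 ≈ 90.62 °C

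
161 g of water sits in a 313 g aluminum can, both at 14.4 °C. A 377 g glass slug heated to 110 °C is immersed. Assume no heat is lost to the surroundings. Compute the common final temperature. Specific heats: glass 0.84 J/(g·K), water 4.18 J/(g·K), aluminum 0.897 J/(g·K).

T_f ≈ 38.2 °C

Energy conservation, ΣQ = 0:
377*0.84*(T − 110) + 161*4.18*(T − 14.4) + 313*0.897*(T − 14.4) = 0
(316.68 + 672.98 + 280.76) T = 316.68*110 + 672.98*14.4 + 280.76*14.4
T = 48569 / 1270.4 = 38.2 °C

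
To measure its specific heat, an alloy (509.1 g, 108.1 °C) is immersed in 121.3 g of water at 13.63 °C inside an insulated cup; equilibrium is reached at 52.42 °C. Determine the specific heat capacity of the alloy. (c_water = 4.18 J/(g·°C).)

c ≈ 0.694 J/(g·°C)

Setting the total heat transfer to zero:
509.1×c×(52.42 − 108.1) + 121.3×4.18×(52.42 − 13.63) = 0
-28347 c = -19668
c = -19668/-28347 ≈ 0.6938 J/(g·°C)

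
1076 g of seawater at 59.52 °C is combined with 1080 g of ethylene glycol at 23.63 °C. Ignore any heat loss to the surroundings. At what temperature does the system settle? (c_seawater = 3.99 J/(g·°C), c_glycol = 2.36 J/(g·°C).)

T_f ≈ 46.2 °C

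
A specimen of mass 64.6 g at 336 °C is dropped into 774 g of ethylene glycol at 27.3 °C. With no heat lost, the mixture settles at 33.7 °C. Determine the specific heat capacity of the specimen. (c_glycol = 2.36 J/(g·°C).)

c ≈ 0.599 J/(g·°C)

Heat lost by the specimen = heat gained by the glycol:
64.6×c×(336 − 33.7) = 774×2.36×(33.7 − 27.3)
19529 c = 11690  ⇒  c ≈ 0.5986 J/(g·°C)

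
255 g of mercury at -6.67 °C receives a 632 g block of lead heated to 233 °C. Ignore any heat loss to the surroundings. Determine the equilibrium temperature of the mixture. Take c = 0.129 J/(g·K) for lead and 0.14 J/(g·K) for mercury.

|Q_lead| = |Q_mercury|:
632*0.129*(233 − T) = 255*0.14*(T − (-6.67))
81.53(233 − T) = 35.7(T − (-6.67))
117.23 T = 18758  ⇒  T ≈ 160.01 °C

T_f ≈ 160.0 °C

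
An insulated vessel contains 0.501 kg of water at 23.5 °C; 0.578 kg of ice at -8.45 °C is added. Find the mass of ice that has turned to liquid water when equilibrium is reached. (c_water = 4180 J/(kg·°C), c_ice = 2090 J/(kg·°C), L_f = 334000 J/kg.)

Water can give up m c ΔT = 0.501·4180·23.5 = 49213 J before reaching 0 °C.
Of that, 0.578·2090·8.45 = 10208 J goes to bring the ice to 0 °C, leaving 39005 J.
Melting all 0.578 kg of ice would need 0.578·334000 = 193052 J.
39005 J < 193052 J, so only part of the ice melts and the system sits at 0 °C.
m_melted·334000 = 39005  ⇒  m_melted ≈ 0.1168 kg.

m_melted ≈ 0.117 kg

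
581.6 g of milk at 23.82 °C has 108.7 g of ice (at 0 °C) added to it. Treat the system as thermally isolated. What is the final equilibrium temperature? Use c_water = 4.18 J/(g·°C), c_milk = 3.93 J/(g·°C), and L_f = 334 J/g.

T_f ≈ 6.6 °C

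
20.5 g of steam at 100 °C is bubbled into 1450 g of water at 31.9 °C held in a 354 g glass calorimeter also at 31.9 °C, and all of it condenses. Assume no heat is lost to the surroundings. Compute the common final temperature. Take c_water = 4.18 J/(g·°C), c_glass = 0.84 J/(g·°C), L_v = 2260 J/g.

T_f ≈ 40.0 °C

Let T be the final temperature. ΣQ_i = 0:
condense steam: −20.5·2260 = −46330
  condensate cools 100→T: 20.5·4.18·(T − 100) = 85.69(T − 100)
  water warms: 1450·4.18·(T − 31.9) = 6061(T − 31.9)
  glass cup: 354·0.84·(T − 31.9) = 297.36(T − 31.9)
6444 T = 46330 + 8569 + 202832 = 257731
T ≈ 40.00 °C — below 100 °C, confirming all the steam condensed.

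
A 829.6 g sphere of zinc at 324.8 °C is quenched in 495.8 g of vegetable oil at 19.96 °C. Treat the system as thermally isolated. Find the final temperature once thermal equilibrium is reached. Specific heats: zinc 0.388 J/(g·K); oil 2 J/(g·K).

T_f ≈ 94.7 °C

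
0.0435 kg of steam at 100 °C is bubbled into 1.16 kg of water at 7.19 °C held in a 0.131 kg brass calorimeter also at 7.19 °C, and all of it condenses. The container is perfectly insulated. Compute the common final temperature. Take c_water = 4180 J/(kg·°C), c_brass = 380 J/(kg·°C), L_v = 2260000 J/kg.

T_f ≈ 29.9 °C

Sum of m c ΔT and latent-heat terms is zero:
steam→water at 100 °C releases m L_v = 0.0435·2260000 = 98310; condensate cools 100→T: 0.0435·4180·(T − 100) = 181.83(T − 100); original water: 4848.8(T − 7.19); brass cup: 0.131·380·(T − 7.19) = 49.78(T − 7.19)
5080.4 T = 98310 + 18183 + 35221 = 151714
T ≈ 29.86 °C, under the boiling point, so the assumption holds.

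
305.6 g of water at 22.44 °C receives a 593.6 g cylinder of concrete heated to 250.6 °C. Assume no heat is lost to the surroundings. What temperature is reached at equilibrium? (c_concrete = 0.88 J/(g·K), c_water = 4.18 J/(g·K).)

Let T be the final temperature. ΣQ_i = 0:
593.6*0.88*(T − 250.6) + 305.6*4.18*(T − 22.44) = 0
(522.37 + 1277.4) T = 522.37*250.6 + 1277.4*22.44
T = 159570/1799.8 ≈ 88.66 °C

T_f ≈ 88.7 °C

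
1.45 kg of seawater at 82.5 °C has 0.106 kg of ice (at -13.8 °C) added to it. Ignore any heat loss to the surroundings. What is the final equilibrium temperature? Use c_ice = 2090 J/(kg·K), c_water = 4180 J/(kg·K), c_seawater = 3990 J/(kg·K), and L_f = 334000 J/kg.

T_f ≈ 70.5 °C

Sum of m c ΔT and latent-heat terms is zero:
warm ice to 0 °C: 0.106·2090·(0 − (-13.8)) = 3057.3; melt ice: 0.106·334000 = 35404; meltwater 0→T: 0.106·4180·T = 443.08 T; seawater: 5785.5(T − 82.5)
6228.6 T = 477304 − 38461 = 438842
T ≈ 70.46 °C (positive, so assuming full melt was valid).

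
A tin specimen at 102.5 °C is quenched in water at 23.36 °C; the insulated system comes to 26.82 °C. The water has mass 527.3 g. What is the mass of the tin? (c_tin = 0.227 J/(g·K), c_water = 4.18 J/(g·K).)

m ≈ 444 g

Setting the total heat transfer to zero:
m×0.227×(26.82 − 102.5) + 527.3×4.18×(26.82 − 23.36) = 0
-17.18 m = -7626.2
m = -7626.2/-17.18 ≈ 443.9 g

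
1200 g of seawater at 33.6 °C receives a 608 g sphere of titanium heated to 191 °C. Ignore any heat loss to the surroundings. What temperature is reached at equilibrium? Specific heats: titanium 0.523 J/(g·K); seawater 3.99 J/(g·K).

T_f ≈ 43.4 °C

Net heat exchanged in the isolated system is zero:
608×0.523×(T − 191) + 1200×3.99×(T − 33.6) = 0
5106 T = 221612
T ≈ 43.40 °C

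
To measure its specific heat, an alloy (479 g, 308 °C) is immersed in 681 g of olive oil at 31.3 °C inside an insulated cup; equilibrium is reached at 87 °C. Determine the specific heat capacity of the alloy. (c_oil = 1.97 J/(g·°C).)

c ≈ 0.706 J/(g·°C)

Heat lost by the alloy = heat gained by the oil:
479·c·(308 − 87) = 681·1.97·(87 − 31.3)
105859 c = 74725  ⇒  c ≈ 0.7059 J/(g·°C)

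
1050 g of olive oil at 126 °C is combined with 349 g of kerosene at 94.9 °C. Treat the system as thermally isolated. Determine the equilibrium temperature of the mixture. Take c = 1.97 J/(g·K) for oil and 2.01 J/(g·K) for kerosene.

T_f ≈ 118.1 °C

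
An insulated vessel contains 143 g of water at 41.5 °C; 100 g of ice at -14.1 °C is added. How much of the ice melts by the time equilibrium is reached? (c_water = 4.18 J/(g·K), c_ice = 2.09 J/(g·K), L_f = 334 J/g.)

m_melted ≈ 65.4 g

Heat available from the water dropping to 0 °C: 143×4.18×41.5 = 24806 J.
Warming the ice to 0 °C takes 100×2.09×14.1 = 2946.9 J, leaving 21859 J for melting.
Melting all 100 g of ice would need 100×334 = 33400 J.
21859 J < 33400 J, so only part of the ice melts and the system sits at 0 °C.
m_melted×334 = 21859  ⇒  m_melted ≈ 65.45 g.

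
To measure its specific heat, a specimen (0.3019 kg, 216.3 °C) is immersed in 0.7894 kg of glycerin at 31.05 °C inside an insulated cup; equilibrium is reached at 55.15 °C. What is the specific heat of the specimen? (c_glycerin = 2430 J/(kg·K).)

c ≈ 950 J/(kg·K)

Heat gained plus heat lost sum to zero:
0.3019×c×(55.15 − 216.3) + 0.7894×2430×(55.15 − 31.05) = 0
-48.65 c = -46230
c = -46230/-48.65 ≈ 950.2 J/(kg·K)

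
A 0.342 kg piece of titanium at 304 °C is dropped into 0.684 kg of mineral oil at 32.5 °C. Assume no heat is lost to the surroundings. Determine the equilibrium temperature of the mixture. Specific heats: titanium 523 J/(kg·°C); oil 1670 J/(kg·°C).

Let T be the final temperature. ΣQ_i = 0:
0.342*523*(T − 304) + 0.684*1670*(T − 32.5) = 0
1321.1 T = 91499
T ≈ 69.26 °C

T_f ≈ 69.3 °C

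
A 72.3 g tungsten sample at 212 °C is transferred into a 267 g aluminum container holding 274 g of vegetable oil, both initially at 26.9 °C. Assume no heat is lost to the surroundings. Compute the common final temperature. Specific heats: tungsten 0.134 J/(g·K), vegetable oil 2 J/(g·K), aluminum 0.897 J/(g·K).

T_f ≈ 29.1 °C

With ΣQ=0 the equilibrium temperature is the m·c-weighted mean:
T_f = (9.688·212 + 548·26.9 + 239.5·26.9) / (9.688 + 548 + 239.5)
    = 23238 / 797.19 ≈ 29.15 °C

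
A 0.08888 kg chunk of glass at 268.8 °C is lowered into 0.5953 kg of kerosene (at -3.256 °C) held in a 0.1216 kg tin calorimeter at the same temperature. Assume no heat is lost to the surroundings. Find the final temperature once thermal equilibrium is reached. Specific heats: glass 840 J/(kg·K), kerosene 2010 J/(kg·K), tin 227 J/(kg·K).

T_f ≈ 12.4 °C

Net heat exchanged in the isolated system is zero:
0.08888×840×(T − 268.8) + 0.5953×2010×(T − (-3.256)) + 0.1216×227×(T − (-3.256)) = 0
(74.66 + 1196.6 + 27.6) T = 74.66×268.8 + 1196.6×(-3.256) + 27.6×(-3.256)
T = 16083 / 1298.8 = 12.4 °C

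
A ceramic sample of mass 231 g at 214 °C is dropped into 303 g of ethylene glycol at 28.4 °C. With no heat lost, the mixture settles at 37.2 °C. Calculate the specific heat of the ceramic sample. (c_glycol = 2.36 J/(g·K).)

c ≈ 0.154 J/(g·K)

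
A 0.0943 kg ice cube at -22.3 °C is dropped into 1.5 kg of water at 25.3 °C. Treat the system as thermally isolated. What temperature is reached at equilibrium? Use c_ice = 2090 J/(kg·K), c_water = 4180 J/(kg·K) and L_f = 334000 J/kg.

Sum of m c ΔT and latent-heat terms is zero:
ice -22.3→0 °C: 0.0943×2090×22.3 = 4395
  latent heat to melt: 0.0943×334000 = 31496
  meltwater 0→T: 0.0943×4180×T = 394.17 T
  water: 6270(T − 25.3)
6664.2 T = 158631 − 35891 = 122740
T ≈ 18.42 °C (positive, so assuming full melt was valid).

T_f ≈ 18.4 °C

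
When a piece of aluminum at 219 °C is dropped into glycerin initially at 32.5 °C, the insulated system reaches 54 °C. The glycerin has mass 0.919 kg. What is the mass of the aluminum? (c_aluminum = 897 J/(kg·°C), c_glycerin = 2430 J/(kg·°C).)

|Q_aluminum| = |Q_glycerin|:
m·897·(219 − 54) = 0.919·2430·(54 − 32.5)
148005 m = 48013  ⇒  m ≈ 0.3244 kg

m ≈ 0.324 kg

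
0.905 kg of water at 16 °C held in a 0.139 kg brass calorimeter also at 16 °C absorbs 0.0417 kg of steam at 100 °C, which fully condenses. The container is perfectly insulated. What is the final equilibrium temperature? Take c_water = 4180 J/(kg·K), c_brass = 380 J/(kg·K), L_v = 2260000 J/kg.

Taking heat into each body as positive, Σ m c ΔT = 0:
steam→water at 100 °C releases m L_v = 0.0417·2260000 = 94242
  condensate cools 100→T: 0.0417·4180·(T − 100) = 174.31(T − 100)
  water warms: 0.905·4180·(T − 16) = 3782.9(T − 16)
  brass cup: 0.139·380·(T − 16) = 52.82(T − 16)
4010 T = 94242 + 17431 + 61372 = 173044
T ≈ 43.15 °C, under the boiling point, so the assumption holds.

T_f ≈ 43.2 °C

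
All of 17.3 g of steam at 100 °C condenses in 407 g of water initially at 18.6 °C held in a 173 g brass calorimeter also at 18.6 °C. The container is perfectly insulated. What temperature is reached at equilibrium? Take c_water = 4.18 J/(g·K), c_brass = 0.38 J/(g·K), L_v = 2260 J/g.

Taking heat into each body as positive, Σ m c ΔT = 0:
steam→water at 100 °C releases m L_v = 17.3·2260 = 39098
  condensed water 100 °C→T: 72.31(T − 100)
  water warms: 407·4.18·(T − 18.6) = 1701.3(T − 18.6)
  brass cup: 173·0.38·(T − 18.6) = 65.74(T − 18.6)
1839.3 T = 39098 + 7231.4 + 32866 = 79196
T ≈ 43.06 °C, under the boiling point, so the assumption holds.

T_f ≈ 43.1 °C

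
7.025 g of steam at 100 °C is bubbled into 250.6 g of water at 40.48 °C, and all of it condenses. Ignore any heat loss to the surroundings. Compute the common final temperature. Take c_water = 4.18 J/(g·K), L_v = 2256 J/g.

Heat gained plus heat lost sum to zero:
condense steam: −7.025×2256 = −15848
  condensate cools 100→T: 7.025×4.18×(T − 100) = 29.36(T − 100)
  water warms: 250.6×4.18×(T − 40.48) = 1047.5(T − 40.48)
1076.9 T = 15848 + 2936.4 + 42403 = 61188
T ≈ 56.82 °C, under the boiling point, so the assumption holds.

T_f ≈ 56.8 °C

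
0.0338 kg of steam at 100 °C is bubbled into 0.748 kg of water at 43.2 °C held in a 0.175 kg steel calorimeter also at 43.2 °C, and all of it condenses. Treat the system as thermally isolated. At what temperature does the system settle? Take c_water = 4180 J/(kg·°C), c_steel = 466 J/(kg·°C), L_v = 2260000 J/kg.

T_f ≈ 68.4 °C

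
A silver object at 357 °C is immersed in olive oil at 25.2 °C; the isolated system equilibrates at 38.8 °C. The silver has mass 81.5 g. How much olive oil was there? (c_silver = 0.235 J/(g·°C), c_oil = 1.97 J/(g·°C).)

Heat lost by the silver = heat gained by the oil:
81.5·0.235·(357 − 38.8) = m·1.97·(38.8 − 25.2)
26.79 m = 6094.3  ⇒  m ≈ 227.5 g

m ≈ 227 g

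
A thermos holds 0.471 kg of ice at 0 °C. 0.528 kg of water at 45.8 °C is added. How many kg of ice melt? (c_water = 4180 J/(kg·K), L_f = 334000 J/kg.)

Water can give up m c ΔT = 0.528·4180·45.8 = 101082 J before reaching 0 °C.
Melting all 0.471 kg of ice would need 0.471·334000 = 157314 J.
That's not enough to melt it all — equilibrium is at 0 °C with ice remaining.
m_melt = 101082 / L_f = 0.3026 kg.

m_melted ≈ 0.303 kg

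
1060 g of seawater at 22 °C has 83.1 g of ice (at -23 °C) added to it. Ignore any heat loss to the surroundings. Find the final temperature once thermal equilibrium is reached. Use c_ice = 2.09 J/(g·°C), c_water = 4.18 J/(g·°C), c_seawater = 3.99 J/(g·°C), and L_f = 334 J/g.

T_f ≈ 13.4 °C

Energy conservation, ΣQ = 0:
ice -23→0 °C: 83.1·2.09·23 = 3994.6; fusion: m_ice L_f = 83.1·334 = 27755; meltwater 0→T: 83.1·4.18·T = 347.36 T; seawater cools: 1060·3.99·(T − 22) = 4229.4(T − 22)
4576.8 T = 93047 − 31750 = 61297
T ≈ 13.39 °C (positive, so assuming full melt was valid).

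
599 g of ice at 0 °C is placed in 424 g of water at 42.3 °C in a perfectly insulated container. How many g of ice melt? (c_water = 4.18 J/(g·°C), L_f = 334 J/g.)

Cooling the water to 0 °C releases 424×4.18×42.3 = 74969 J.
Melting all 599 g of ice would need 599×334 = 200066 J.
74969 J < 200066 J, so only part of the ice melts and the system sits at 0 °C.
Mass melted = 74969/334 ≈ 224.5 g.

m_melted ≈ 224 g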